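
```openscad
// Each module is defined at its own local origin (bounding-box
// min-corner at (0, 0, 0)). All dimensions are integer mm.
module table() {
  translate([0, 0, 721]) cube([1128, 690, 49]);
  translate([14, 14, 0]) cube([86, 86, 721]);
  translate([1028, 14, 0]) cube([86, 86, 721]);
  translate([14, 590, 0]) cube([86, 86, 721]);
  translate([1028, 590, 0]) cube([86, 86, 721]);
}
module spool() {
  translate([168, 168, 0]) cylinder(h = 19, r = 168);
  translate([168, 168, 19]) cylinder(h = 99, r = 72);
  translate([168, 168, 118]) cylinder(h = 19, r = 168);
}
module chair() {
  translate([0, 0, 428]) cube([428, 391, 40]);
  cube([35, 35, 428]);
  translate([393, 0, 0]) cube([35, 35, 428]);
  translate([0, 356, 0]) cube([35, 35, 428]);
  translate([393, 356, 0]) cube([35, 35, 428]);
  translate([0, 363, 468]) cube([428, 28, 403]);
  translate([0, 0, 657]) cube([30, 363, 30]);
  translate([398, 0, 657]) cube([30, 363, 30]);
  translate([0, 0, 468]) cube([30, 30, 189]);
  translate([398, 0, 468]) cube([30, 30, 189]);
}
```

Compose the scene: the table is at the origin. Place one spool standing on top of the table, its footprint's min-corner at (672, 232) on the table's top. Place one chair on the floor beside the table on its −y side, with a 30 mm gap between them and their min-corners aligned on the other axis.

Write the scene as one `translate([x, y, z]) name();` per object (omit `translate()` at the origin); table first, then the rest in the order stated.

table();
translate([672, 232, 770]) spool();
translate([0, -421, 0]) chair();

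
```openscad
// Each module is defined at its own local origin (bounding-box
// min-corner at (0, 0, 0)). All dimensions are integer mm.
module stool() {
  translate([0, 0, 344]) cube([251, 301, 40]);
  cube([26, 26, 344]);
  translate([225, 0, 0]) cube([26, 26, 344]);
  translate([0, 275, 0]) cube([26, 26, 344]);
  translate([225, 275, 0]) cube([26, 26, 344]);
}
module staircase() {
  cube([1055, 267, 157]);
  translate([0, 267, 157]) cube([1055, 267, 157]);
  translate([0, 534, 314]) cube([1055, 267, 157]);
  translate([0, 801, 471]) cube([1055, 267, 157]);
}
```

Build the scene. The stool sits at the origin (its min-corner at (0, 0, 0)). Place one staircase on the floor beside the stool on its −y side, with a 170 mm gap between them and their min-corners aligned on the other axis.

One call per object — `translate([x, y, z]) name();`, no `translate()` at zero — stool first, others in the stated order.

stool();
translate([0, -1238, 0]) staircase();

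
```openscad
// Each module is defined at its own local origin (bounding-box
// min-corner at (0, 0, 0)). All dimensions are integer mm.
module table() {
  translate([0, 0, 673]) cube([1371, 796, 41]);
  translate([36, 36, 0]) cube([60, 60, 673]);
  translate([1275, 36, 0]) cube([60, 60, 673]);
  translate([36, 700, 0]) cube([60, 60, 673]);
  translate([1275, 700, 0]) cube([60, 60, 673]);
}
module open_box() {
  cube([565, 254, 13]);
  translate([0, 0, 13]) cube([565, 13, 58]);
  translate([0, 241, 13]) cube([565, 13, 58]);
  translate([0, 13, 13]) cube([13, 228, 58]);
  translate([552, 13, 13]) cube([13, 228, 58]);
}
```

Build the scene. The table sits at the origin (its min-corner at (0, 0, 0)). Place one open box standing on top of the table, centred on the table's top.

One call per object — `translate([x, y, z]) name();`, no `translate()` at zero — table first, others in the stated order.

table();
translate([403, 271, 714]) open_box();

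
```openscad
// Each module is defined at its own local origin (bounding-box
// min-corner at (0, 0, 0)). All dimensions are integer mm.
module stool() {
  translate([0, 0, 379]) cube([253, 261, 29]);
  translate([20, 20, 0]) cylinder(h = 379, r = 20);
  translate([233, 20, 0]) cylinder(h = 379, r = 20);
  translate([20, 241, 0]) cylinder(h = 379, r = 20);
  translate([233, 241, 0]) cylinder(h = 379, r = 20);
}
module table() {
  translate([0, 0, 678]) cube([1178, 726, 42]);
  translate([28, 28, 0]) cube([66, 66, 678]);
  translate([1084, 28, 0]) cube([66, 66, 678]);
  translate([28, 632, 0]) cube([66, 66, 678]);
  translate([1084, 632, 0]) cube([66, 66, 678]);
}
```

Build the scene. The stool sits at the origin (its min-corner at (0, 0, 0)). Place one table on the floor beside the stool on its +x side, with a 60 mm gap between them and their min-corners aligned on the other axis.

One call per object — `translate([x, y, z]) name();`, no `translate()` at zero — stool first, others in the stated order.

stool();
translate([313, 0, 0]) table();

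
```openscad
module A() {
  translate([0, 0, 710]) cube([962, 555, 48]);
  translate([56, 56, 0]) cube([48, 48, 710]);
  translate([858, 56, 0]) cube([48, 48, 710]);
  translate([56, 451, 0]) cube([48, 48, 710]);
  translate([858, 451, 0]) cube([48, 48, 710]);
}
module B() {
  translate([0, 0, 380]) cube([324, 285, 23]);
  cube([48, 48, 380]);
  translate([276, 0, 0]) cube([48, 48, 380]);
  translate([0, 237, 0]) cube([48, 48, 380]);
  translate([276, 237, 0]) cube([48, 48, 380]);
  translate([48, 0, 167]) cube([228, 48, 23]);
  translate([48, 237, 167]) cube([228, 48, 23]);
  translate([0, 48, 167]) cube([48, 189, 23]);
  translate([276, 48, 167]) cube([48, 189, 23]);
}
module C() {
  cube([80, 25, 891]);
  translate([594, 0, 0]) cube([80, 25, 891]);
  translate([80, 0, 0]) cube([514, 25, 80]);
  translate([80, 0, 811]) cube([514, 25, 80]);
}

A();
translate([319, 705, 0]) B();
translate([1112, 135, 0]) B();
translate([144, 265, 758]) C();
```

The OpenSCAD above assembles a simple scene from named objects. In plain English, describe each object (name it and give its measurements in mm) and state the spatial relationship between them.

A is a table with a 962×555 mm rectangular top, 48 mm thick, top surface at z = 758 mm, supported by four 48×48 mm square legs, each inset 56 mm from the nearest pair of top edges, running from the floor.

B is a four-legged stool. The seat is 324×285 mm, 23 mm thick, top at z = 403 mm. It stands on four square legs, each 48×48 mm in cross-section, from z = 0 to the seat underside, each flush with a corner of the seat. Four stretchers, 48 mm wide and 23 mm tall, connect adjacent legs with their undersides at z = 167 mm, each running between the inner faces of the legs it joins and aligned with the legs' outer faces on the other axis.

C is a rectangular picture frame lying in the x–z plane (depth along y). The opening is 514 mm wide (x) by 731 mm tall (z), surrounded by a border 80 mm wide on all four sides. The frame is 25 mm deep and is made of two full-height vertical stiles with two horizontal rails fitted between them.

Two stools sit around the table at the +y, +x sides. The picture frame is on top of the table, centred.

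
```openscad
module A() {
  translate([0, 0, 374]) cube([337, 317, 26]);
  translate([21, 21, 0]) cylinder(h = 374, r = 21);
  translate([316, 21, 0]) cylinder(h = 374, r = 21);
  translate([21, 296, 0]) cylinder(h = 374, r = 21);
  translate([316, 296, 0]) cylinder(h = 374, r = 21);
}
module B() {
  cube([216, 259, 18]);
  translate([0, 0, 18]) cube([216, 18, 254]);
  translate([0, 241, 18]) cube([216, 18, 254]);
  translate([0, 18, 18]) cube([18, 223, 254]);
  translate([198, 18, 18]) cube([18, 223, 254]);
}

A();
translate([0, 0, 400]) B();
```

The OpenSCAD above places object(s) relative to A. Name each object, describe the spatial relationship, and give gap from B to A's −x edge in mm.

The open box's min-x is at 0; the stool's min-x is 0; gap = 0 mm.

A is a stool. B is an open box. The open box is on top of the stool. The gap from the open box to the stool's −x edge is 0 mm.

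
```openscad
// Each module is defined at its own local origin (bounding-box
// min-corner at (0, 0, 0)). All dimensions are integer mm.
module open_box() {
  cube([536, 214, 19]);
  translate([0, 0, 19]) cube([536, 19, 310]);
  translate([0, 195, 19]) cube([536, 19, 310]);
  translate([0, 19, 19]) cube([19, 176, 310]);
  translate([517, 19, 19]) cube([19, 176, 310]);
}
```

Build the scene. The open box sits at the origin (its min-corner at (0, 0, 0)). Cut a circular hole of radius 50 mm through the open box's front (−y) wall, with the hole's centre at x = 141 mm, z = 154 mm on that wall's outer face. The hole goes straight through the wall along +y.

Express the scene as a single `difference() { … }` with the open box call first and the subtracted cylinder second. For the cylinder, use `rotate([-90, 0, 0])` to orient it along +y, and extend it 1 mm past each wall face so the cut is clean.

difference() {
  open_box();
  translate([141, -1, 154]) rotate([-90, 0, 0]) cylinder(h = 21, r = 50);
}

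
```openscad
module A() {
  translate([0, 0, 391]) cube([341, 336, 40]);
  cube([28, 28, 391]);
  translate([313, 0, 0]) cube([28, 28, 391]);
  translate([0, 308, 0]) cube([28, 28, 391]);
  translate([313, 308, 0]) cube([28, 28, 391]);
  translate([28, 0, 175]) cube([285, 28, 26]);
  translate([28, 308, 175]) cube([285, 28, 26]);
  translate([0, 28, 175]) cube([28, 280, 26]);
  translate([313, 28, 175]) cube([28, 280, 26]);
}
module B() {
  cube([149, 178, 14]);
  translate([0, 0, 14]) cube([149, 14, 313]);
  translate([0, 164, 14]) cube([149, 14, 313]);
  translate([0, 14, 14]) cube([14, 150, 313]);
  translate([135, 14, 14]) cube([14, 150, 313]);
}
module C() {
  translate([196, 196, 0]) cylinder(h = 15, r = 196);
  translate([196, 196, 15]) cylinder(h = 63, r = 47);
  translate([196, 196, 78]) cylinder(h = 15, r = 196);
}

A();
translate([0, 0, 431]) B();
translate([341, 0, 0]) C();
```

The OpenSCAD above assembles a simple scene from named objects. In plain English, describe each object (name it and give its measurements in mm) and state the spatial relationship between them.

A is a simple wooden stool: a rectangular seat 341 mm (x) by 336 mm (y), 40 mm thick, top face at z = 431 mm, on four square legs, each 28×28 mm in cross-section. The legs rest on z = 0, each flush with a corner of the seat. Four stretchers, 28 mm wide and 26 mm tall, connect adjacent legs with their undersides at z = 175 mm, each running between the inner faces of the legs it joins and aligned with the legs' outer faces on the other axis.

B is an open storage box with external size 149×178×327 mm and wall thickness 14 mm (the base is also 14 mm thick). The base covers the whole footprint; the four walls stand on the base, with the y-facing walls full-width and the x-facing walls fitting between their inner faces.

C is a spool: two coaxial disc flanges of radius 196 mm and thickness 15 mm, joined by a core cylinder of radius 47 mm and height 63 mm. The lower flange rests on z = 0 and the three cylinders share a vertical axis.

The open box is on top of the stool. The spool is against the stool's +x side, with their −y faces flush.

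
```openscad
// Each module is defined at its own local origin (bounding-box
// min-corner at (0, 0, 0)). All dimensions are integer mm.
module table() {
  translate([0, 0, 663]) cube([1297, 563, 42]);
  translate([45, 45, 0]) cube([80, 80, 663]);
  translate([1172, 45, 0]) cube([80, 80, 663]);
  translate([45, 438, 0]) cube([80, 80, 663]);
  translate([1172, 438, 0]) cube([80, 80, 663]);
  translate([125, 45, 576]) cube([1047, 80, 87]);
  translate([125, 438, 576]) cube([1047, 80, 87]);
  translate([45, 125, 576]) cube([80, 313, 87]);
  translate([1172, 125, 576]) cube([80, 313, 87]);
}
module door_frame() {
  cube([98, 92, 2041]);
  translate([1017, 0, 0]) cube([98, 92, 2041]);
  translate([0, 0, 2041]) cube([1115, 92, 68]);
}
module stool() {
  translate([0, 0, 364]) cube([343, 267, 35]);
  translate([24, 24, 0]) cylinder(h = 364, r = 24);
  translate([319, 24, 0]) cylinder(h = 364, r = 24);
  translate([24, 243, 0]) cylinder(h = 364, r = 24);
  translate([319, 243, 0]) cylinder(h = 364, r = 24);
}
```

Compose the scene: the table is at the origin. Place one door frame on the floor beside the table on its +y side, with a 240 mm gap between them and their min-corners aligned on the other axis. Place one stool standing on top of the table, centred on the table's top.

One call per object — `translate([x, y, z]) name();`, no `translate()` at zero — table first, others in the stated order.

table();
translate([0, 803, 0]) door_frame();
translate([477, 148, 705]) stool();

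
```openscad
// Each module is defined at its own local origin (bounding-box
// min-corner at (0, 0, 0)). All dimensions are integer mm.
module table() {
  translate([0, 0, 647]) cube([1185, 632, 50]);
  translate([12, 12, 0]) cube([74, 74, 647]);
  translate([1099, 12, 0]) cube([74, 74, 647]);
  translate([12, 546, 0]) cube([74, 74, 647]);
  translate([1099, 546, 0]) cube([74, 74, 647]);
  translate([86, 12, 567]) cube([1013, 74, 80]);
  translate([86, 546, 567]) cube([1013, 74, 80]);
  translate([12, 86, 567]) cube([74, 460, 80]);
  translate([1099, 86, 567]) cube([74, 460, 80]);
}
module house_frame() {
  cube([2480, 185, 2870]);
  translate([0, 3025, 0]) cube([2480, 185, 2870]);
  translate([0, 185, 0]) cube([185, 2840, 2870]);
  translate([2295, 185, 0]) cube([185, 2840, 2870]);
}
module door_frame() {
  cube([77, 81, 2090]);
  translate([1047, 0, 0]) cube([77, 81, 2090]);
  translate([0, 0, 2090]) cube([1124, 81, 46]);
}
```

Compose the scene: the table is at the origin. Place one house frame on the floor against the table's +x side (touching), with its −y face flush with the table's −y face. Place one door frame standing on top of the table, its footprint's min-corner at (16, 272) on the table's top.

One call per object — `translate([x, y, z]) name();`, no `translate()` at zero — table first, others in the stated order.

table();
translate([1185, 0, 0]) house_frame();
translate([16, 272, 697]) door_frame();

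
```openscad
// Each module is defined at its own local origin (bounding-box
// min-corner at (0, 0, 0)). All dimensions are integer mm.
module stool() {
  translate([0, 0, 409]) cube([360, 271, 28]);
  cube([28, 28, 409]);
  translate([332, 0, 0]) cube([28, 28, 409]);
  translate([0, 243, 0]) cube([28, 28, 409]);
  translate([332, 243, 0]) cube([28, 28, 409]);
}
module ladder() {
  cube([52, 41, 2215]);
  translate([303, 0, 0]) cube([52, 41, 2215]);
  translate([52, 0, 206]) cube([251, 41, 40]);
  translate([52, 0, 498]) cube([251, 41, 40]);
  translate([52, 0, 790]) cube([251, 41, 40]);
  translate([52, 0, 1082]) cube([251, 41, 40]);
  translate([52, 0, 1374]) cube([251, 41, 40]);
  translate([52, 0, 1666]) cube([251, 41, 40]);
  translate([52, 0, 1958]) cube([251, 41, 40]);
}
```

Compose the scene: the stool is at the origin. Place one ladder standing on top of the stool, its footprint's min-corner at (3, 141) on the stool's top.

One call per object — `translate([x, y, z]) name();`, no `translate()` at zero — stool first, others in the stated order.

stool();
translate([3, 141, 437]) ladder();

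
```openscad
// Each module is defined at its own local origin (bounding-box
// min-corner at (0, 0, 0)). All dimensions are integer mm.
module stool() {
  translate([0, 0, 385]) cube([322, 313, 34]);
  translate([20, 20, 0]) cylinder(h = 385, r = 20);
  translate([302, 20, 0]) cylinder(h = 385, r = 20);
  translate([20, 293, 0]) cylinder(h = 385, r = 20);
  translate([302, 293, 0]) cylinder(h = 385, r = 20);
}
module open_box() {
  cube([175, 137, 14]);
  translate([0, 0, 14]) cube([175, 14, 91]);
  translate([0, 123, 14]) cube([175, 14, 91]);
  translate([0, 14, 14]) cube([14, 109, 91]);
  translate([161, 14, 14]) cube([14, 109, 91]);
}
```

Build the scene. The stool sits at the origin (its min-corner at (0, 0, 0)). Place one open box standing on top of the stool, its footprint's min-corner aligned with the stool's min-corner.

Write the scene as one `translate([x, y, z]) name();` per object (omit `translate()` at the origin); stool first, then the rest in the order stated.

stool();
translate([0, 0, 419]) open_box();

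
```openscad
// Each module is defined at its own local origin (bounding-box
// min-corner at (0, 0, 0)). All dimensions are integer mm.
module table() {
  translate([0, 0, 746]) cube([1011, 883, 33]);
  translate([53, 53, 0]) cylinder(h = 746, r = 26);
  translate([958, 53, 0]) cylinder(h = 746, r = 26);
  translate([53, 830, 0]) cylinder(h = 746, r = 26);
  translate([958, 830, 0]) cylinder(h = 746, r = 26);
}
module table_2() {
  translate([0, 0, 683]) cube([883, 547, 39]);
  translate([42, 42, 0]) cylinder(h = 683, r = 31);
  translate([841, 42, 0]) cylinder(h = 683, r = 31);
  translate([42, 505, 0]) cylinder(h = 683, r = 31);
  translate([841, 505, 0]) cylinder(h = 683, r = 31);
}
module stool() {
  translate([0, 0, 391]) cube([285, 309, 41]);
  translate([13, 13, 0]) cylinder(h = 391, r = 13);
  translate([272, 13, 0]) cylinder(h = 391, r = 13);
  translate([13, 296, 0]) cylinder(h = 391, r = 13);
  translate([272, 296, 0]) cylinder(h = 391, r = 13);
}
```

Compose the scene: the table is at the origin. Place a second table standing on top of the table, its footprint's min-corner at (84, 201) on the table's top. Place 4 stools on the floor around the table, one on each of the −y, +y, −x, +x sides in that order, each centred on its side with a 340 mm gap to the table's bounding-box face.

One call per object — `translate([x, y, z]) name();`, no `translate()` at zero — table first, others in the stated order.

table();
translate([84, 201, 779]) table_2();
translate([363, -649, 0]) stool();
translate([363, 1223, 0]) stool();
translate([-625, 287, 0]) stool();
translate([1351, 287, 0]) stool();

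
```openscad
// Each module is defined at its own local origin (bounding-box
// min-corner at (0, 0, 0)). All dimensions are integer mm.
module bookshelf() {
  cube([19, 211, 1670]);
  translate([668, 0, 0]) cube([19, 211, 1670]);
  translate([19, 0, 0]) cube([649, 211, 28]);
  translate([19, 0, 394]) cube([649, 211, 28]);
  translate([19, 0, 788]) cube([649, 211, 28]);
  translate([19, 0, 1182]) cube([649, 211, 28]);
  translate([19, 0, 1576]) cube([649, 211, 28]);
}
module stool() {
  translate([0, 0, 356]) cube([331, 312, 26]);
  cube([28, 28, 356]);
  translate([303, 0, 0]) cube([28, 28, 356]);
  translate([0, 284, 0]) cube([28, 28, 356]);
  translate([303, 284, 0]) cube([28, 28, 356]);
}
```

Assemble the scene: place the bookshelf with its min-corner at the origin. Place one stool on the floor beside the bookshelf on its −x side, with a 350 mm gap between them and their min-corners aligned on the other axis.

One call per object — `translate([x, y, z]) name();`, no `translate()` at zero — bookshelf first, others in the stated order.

bookshelf();
translate([-681, 0, 0]) stool();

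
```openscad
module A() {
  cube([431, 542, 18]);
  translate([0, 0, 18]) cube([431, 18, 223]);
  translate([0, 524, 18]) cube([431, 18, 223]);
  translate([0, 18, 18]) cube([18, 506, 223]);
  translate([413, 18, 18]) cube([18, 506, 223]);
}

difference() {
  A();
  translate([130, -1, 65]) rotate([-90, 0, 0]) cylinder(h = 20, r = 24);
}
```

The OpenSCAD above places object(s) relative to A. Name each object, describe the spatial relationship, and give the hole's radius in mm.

A is an open box. The open box has a circular hole through its front wall. The hole's radius is 24 mm.

The subtracted cylinder has r = 24 mm.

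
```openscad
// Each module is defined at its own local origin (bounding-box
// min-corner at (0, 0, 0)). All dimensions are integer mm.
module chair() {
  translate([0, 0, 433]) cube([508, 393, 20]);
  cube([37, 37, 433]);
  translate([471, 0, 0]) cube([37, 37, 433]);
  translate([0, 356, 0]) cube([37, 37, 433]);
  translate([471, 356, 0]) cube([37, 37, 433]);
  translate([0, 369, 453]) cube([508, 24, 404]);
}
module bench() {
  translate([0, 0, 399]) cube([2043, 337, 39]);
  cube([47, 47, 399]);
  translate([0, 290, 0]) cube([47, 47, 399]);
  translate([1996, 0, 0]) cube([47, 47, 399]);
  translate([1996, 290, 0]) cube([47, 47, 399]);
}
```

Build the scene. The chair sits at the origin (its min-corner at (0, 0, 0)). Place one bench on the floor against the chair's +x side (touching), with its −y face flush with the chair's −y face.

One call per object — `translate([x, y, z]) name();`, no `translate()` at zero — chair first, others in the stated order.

chair();
translate([508, 0, 0]) bench();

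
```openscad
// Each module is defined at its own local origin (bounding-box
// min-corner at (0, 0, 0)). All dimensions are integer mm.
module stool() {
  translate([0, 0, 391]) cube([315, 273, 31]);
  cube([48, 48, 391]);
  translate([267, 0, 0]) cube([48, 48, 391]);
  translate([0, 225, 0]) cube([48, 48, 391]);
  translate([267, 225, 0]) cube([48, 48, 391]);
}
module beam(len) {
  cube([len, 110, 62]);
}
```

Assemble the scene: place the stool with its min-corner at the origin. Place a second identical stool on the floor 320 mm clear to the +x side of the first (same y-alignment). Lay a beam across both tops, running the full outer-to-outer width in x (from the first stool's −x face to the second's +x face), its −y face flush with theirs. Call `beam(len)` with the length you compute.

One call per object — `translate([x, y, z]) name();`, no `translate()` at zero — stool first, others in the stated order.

stool();
translate([635, 0, 0]) stool();
translate([0, 0, 422]) beam(950);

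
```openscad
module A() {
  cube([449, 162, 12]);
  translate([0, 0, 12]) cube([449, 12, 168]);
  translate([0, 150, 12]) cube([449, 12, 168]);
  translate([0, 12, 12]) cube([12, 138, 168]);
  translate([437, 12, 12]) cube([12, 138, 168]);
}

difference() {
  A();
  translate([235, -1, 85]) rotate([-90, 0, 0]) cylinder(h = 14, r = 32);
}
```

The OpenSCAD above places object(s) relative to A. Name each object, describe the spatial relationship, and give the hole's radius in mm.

A is an open box. The open box has a circular hole through its front wall. The hole's radius is 32 mm.

The subtracted cylinder has r = 32 mm.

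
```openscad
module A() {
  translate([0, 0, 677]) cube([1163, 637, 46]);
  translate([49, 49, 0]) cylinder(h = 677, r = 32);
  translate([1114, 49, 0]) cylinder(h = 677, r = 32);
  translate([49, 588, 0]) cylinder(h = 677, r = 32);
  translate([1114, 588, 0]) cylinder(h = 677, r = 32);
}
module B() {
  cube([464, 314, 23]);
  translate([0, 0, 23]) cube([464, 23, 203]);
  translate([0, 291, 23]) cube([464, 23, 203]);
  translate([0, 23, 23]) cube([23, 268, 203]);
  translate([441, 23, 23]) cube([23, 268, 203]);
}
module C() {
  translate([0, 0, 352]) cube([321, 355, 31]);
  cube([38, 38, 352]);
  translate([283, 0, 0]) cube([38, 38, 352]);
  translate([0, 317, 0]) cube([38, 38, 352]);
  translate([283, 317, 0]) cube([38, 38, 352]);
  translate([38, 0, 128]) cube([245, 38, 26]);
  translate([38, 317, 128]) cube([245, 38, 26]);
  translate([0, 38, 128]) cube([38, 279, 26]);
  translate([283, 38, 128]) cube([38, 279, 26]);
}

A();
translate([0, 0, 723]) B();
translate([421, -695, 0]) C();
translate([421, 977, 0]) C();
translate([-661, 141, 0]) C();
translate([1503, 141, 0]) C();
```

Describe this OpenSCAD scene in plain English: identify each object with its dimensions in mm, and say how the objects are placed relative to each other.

A is a rectangular dining table. The top is 1163×637×46 mm with its upper surface at z = 723 mm. It stands on four round legs of 64 mm diameter, each leg's bounding box inset 17 mm from the nearest pair of top edges, running from the floor to the underside of the top.

B is an open-topped rectangular box: outside dimensions 464×314×226 mm, with a uniform wall and base thickness of 23 mm. The base is a full 464×314 slab on the floor; four walls sit on top of the base. The front and back walls (the −y and +y sides) span the full width; the two side walls fit between them.

C is a four-legged stool. The seat is a 321×355×31 mm slab whose top surface is at z = 383 mm; four square legs, each 38×38 mm in cross-section, run from the floor (z = 0) to the underside of the seat, each flush with a corner of the seat. Four stretchers, 38 mm wide and 26 mm tall, connect adjacent legs with their undersides at z = 128 mm, each running between the inner faces of the legs it joins and aligned with the legs' outer faces on the other axis.

The open box is on top of the table. Four stools sit around the table at the −y, +y, −x, +x sides.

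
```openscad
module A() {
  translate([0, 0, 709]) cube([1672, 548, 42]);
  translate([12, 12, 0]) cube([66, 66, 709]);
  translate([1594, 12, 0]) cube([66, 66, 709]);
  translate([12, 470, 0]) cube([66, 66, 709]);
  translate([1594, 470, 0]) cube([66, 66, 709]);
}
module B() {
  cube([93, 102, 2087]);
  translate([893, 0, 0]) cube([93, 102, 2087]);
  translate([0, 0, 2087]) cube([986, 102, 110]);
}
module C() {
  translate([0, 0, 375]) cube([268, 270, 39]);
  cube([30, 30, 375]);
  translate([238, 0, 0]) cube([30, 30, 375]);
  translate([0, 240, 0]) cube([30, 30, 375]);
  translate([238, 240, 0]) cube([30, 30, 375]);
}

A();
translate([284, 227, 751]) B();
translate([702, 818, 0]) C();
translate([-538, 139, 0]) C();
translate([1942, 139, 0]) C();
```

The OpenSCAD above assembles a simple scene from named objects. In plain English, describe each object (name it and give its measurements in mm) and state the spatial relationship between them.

A is a table: top 1672 mm (x) × 548 mm (y), 42 mm thick, upper face at z = 751 mm, on four 66×66 mm square legs, each inset 12 mm from the nearest pair of top edges, running from z = 0 to the bottom of the top.

B is a door frame. The clear opening is 800 mm wide and 2087 mm high. Two 93 mm wide jambs, 102 mm deep, stand either side of the opening from the floor to the top of the opening. A 110 mm thick head sits across the top of both jambs, spanning the full outside width of the frame.

C is a four-legged stool. The seat is 268×270 mm, 39 mm thick, top at z = 414 mm. It stands on four square legs, each 30×30 mm in cross-section, from z = 0 to the seat underside, each flush with a corner of the seat.

The door frame is on top of the table. Three stools sit around the table at the +y, −x, +x sides.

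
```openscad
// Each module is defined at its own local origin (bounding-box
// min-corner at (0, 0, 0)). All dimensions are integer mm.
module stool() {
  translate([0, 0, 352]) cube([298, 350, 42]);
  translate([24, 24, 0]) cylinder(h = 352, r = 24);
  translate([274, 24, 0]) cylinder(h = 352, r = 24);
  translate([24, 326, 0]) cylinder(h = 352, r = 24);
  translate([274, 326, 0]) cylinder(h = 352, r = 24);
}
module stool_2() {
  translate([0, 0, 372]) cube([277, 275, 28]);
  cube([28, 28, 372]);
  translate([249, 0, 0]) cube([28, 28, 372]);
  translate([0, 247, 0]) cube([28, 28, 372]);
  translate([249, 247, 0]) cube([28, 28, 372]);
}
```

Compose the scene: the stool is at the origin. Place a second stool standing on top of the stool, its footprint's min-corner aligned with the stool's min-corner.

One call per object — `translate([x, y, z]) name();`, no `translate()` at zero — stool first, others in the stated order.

stool();
translate([0, 0, 394]) stool_2();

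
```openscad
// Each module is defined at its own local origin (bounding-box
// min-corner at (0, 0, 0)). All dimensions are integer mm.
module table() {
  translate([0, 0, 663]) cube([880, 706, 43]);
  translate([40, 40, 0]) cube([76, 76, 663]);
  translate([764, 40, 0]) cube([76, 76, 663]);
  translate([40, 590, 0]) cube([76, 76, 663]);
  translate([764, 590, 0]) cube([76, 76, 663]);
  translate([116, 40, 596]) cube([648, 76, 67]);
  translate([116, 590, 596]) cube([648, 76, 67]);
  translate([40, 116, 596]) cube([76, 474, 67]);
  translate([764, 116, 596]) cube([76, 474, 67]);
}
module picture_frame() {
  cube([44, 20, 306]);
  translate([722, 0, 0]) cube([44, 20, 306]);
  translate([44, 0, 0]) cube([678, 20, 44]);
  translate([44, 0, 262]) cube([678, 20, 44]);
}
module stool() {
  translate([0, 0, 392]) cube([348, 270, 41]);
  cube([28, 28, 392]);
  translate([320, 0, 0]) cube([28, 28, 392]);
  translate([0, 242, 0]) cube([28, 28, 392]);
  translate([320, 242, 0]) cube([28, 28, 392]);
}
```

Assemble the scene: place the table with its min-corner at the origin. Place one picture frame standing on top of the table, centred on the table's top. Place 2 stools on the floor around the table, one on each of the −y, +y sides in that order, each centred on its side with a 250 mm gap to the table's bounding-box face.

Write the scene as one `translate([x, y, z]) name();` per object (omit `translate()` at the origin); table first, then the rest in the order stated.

table();
translate([57, 343, 706]) picture_frame();
translate([266, -520, 0]) stool();
translate([266, 956, 0]) stool();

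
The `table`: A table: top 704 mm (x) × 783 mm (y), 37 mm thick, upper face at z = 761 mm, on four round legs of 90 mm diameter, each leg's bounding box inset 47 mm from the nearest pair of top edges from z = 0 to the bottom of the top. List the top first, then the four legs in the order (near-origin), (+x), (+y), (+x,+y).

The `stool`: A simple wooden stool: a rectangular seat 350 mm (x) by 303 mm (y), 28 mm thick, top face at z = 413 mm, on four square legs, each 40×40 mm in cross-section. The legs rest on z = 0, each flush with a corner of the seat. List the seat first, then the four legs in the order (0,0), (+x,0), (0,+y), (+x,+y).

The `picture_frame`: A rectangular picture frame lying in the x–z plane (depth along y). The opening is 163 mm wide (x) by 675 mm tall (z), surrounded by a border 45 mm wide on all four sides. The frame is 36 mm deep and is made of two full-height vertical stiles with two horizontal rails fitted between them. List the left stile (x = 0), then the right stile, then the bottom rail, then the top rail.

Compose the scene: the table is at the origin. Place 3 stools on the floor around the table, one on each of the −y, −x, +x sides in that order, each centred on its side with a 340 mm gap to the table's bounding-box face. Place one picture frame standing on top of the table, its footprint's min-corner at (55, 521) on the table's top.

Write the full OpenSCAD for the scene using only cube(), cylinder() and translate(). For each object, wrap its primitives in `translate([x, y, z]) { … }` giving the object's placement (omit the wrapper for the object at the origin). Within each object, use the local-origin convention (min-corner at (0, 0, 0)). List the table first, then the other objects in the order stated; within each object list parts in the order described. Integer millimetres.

translate([0, 0, 724]) cube([704, 783, 37]);
translate([92, 92, 0]) cylinder(h = 724, r = 45);
translate([612, 92, 0]) cylinder(h = 724, r = 45);
translate([92, 691, 0]) cylinder(h = 724, r = 45);
translate([612, 691, 0]) cylinder(h = 724, r = 45);
translate([177, -643, 0]) {
  translate([0, 0, 385]) cube([350, 303, 28]);
  cube([40, 40, 385]);
  translate([310, 0, 0]) cube([40, 40, 385]);
  translate([0, 263, 0]) cube([40, 40, 385]);
  translate([310, 263, 0]) cube([40, 40, 385]);
}
translate([-690, 240, 0]) {
  translate([0, 0, 385]) cube([350, 303, 28]);
  cube([40, 40, 385]);
  translate([310, 0, 0]) cube([40, 40, 385]);
  translate([0, 263, 0]) cube([40, 40, 385]);
  translate([310, 263, 0]) cube([40, 40, 385]);
}
translate([1044, 240, 0]) {
  translate([0, 0, 385]) cube([350, 303, 28]);
  cube([40, 40, 385]);
  translate([310, 0, 0]) cube([40, 40, 385]);
  translate([0, 263, 0]) cube([40, 40, 385]);
  translate([310, 263, 0]) cube([40, 40, 385]);
}
translate([55, 521, 761]) {
  cube([45, 36, 765]);
  translate([208, 0, 0]) cube([45, 36, 765]);
  translate([45, 0, 0]) cube([163, 36, 45]);
  translate([45, 0, 720]) cube([163, 36, 45]);
}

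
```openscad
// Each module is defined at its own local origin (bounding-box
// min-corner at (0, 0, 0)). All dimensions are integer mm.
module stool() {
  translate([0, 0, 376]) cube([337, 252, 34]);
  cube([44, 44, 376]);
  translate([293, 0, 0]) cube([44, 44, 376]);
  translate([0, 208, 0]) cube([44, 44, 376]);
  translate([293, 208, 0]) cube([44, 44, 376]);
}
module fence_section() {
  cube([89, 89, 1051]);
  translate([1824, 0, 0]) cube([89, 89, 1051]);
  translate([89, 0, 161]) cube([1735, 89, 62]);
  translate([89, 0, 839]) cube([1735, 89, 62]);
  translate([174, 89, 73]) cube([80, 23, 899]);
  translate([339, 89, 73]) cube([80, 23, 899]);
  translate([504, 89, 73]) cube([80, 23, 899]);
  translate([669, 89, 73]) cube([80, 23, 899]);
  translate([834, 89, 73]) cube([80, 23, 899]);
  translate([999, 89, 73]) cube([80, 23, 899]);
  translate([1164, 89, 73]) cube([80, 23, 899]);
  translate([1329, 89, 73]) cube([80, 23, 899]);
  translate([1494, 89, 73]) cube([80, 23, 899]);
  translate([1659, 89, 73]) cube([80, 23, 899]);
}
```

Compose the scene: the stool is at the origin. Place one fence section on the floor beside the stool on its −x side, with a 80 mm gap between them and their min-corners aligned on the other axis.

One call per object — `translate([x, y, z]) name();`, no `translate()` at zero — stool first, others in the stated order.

stool();
translate([-1993, 0, 0]) fence_section();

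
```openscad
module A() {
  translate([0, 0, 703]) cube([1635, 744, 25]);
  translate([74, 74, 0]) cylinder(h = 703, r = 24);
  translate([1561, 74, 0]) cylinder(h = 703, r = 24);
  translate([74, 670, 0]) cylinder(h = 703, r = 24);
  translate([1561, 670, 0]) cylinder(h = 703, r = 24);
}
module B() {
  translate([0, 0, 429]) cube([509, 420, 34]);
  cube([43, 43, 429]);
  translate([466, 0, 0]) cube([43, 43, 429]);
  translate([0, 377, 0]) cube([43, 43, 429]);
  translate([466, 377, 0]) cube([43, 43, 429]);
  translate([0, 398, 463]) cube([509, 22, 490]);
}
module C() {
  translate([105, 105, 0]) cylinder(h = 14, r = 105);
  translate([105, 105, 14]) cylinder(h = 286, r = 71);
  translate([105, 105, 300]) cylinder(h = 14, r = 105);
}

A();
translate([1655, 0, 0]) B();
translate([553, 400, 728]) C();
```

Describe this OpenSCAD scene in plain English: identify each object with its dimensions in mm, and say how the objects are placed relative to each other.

A is a table: top 1635 mm (x) × 744 mm (y), 25 mm thick, upper face at z = 728 mm, on four round legs of 48 mm diameter, each leg's bounding box inset 50 mm from the nearest pair of top edges, running from z = 0 to the bottom of the top.

B is a chair: 509×420 mm seat, 34 mm thick, top at z = 463 mm, on four 43 mm square corner legs flush with the seat edges. A 22 mm thick backrest slab spans the full seat width, extending 490 mm above the seat top, its back face flush with the seat's +y edge.

C is a spool: two coaxial disc flanges of radius 105 mm and thickness 14 mm, joined by a core cylinder of radius 71 mm and height 286 mm. The lower flange rests on z = 0 and the three cylinders share a vertical axis.

The chair is on the floor beside the table on its +x side. The spool is on top of the table.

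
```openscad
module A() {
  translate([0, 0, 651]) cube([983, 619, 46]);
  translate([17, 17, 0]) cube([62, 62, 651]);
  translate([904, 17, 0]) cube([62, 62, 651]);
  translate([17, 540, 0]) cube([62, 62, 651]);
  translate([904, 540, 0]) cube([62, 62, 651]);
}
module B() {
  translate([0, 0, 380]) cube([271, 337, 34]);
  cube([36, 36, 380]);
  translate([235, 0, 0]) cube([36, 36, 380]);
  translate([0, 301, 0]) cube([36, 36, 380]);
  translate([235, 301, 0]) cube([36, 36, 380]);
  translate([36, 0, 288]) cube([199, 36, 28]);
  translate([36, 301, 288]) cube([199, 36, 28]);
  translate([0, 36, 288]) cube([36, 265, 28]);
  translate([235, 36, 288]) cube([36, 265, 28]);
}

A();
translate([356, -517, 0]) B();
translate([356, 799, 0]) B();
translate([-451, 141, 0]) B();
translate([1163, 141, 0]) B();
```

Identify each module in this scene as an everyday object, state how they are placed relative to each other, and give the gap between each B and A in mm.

Each stool's nearest face is 180 mm from the table's bounding box.

A is a table. B is a stool. Four stools sit around the table at the −y, +y, −x, +x sides. The gap between each stool and the table is 180 mm.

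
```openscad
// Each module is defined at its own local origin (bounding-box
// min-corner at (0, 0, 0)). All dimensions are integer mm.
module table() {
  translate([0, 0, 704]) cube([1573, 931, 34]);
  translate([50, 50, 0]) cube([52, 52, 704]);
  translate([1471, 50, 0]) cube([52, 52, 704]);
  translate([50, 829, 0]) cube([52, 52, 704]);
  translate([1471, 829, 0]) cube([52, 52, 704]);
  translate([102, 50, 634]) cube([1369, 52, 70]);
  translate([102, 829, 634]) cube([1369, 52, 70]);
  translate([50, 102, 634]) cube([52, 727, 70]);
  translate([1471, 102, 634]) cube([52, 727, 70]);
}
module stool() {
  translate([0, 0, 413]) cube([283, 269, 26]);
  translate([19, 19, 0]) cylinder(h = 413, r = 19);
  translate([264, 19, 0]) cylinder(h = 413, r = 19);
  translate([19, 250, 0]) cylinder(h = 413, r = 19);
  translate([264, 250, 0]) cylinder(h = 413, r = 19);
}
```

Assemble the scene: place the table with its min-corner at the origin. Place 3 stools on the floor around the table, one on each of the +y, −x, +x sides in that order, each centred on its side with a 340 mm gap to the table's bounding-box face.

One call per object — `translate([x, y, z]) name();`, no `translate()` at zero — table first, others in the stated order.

table();
translate([645, 1271, 0]) stool();
translate([-623, 331, 0]) stool();
translate([1913, 331, 0]) stool();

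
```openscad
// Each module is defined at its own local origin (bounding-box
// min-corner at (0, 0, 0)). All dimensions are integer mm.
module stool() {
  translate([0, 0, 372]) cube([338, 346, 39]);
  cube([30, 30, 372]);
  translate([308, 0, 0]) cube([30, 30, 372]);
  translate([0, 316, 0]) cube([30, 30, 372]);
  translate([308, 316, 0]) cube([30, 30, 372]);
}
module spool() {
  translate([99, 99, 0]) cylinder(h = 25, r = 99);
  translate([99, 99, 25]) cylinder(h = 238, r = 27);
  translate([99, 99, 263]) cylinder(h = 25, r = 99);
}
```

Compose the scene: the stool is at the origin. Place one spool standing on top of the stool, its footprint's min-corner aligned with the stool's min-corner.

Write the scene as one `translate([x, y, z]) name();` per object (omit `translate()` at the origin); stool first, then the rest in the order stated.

stool();
translate([0, 0, 411]) spool();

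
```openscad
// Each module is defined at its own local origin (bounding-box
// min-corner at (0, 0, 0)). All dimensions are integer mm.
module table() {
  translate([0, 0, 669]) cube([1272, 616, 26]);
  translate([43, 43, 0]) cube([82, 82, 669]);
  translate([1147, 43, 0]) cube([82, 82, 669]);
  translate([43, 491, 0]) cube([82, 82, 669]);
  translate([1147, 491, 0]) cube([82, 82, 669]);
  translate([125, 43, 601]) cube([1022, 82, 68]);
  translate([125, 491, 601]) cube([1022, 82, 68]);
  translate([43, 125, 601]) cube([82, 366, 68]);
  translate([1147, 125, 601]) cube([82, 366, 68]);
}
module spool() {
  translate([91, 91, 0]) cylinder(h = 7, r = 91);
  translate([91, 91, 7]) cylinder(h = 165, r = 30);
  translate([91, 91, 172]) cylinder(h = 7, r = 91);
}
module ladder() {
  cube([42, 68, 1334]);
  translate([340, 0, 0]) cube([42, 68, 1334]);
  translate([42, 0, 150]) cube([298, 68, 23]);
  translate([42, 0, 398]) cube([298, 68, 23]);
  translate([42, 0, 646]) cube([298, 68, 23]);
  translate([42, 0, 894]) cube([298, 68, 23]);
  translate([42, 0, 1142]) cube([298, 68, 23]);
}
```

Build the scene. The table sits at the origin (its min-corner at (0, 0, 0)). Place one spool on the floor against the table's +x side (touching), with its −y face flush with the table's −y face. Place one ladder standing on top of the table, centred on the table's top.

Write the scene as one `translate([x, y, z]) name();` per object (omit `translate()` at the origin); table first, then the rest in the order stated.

table();
translate([1272, 0, 0]) spool();
translate([445, 274, 695]) ladder();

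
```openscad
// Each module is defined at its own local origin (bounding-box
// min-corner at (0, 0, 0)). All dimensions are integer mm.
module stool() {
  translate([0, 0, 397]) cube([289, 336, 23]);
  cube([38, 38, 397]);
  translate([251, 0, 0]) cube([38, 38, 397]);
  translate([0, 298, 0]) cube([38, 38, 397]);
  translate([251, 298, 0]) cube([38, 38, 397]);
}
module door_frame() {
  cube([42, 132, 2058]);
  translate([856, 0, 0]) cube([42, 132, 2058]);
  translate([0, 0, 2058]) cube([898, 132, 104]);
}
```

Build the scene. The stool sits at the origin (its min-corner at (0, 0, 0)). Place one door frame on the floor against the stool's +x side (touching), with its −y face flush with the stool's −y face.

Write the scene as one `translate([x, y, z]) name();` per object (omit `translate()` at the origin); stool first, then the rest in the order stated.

stool();
translate([289, 0, 0]) door_frame();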